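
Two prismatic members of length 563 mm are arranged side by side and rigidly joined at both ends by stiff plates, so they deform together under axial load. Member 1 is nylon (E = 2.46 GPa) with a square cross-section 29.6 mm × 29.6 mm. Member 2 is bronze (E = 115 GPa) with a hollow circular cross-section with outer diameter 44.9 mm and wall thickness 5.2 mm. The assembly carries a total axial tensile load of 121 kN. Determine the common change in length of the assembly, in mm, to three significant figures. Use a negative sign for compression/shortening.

A_1 = 876.2 mm².
A_2 = 648.6 mm².
Equal strain + equilibrium ⇒ each member carries load in proportion to AE: A₁E₁ = 2155000 N, A₂E₂ = 74580000 N, ΣAE = 76740000 N.
δ = PL/ΣAE = 121000·563/76740000 = 0.8877 mm.

0.888 mm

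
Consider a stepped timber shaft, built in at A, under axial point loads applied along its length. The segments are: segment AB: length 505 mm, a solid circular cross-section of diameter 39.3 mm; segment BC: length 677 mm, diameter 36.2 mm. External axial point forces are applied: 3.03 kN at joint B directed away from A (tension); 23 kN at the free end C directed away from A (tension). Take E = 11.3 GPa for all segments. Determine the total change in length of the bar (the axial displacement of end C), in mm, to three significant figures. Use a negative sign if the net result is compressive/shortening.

2.30 mm

Internal axial forces (sectioning from the free end, tension +): N_BC = 23 kN, N_AB = 26.03 kN.
A_AB = 1213 mm².
A_BC = 1029 mm².
δ_AB = 26030·505/(1213·11300) = 0.959 mm
δ_BC = 23000·677/(1029·11300) = 1.339 mm
δ = Σδ_i = 2.298 mm.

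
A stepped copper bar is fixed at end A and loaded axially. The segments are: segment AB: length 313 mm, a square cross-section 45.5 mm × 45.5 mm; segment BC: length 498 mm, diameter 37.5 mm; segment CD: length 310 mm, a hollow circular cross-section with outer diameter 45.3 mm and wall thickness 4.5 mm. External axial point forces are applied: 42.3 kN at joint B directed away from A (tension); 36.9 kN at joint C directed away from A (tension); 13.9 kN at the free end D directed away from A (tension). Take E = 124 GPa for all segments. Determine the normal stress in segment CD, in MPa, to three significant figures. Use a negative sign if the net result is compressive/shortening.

24.1 MPa

Internal axial forces (sectioning from the free end, tension +): N_CD = 13.9 kN, N_BC = 50.8 kN, N_AB = 93.1 kN.
A_CD = 576.8 mm².
σ_CD = N_CD/A_CD = 13900/576.8 = 24.1 MPa.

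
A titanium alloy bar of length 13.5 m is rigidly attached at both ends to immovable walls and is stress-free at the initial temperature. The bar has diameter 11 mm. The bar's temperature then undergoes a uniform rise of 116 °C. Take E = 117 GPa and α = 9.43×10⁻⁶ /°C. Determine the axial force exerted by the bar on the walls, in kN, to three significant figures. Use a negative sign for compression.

-12.2 kN

Free thermal expansion αLΔT = 9.43e-6 · 13500 · 116 = 14.77 mm.
The walls impose strain ε = −(14.77)/13500 = -1.0939e-03; σ = Eε = 117000 · -1.0939e-03 = -128 MPa.
Wall reaction R = σ·A = -128·95.03 = -12160 N = -12.16 kN.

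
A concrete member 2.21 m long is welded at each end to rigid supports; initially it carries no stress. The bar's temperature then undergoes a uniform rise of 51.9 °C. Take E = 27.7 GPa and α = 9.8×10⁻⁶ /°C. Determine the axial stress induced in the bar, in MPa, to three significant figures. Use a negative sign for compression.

-14.1 MPa

Free thermal expansion αLΔT = 9.8e-6 · 2210 · 51.9 = 1.124 mm.
The walls impose strain ε = −(1.124)/2210 = -5.0862e-04; σ = Eε = 27700 · -5.0862e-04 = -14.09 MPa.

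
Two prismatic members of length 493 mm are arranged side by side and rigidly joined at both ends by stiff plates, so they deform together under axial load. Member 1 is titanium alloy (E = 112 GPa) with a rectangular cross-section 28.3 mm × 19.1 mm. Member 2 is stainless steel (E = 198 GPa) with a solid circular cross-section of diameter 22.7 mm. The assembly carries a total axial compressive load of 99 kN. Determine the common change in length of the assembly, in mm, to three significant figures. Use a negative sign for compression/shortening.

A_1 = 540.5 mm².
A_2 = 404.7 mm².
Equal strain + equilibrium ⇒ each member carries load in proportion to AE: A₁E₁ = 60540000 N, A₂E₂ = 80130000 N, ΣAE = 140700000 N.
δ = PL/ΣAE = -99000·493/140700000 = -0.347 mm.

-0.347 mm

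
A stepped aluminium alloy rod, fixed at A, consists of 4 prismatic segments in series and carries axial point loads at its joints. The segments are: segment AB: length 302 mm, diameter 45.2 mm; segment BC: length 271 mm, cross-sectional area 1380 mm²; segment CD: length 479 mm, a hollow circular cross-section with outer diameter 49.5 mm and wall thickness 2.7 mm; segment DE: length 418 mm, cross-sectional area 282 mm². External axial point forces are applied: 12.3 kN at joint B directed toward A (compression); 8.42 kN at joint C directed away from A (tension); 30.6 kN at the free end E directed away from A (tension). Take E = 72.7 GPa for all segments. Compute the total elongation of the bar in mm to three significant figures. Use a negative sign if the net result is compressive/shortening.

1.31 mm

Internal axial forces (sectioning from the free end, tension +): N_DE = 30.6 kN, N_CD = 30.6 kN, N_BC = 39.02 kN, N_AB = 26.72 kN.
A_AB = 1605 mm².
A_CD = 397 mm².
δ_AB = 26720·302/(1605·72700) = 0.06917 mm
δ_BC = 39020·271/(1380·72700) = 0.1054 mm
δ_CD = 30600·479/(397·72700) = 0.5079 mm
δ_DE = 30600·418/(282·72700) = 0.6239 mm
δ = Σδ_i = 1.306 mm.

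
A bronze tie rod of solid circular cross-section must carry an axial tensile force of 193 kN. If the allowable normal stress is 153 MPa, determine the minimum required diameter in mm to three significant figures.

40.1 mm

Required area A ≥ P/σ_allow = 193000/153 = 1261 mm².
For a solid circular section, d ≥ √(4A/π) = 40.08 mm.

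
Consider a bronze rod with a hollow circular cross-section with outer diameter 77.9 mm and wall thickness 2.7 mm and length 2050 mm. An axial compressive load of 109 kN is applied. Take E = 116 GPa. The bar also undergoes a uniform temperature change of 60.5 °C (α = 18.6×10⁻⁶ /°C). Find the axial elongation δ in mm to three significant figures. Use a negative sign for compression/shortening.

A = 637.9 mm².
δ_mech = NL/(AE) = -109000·2050/(637.9·116000) = -3.02 mm.
δ_thermal = αLΔT = 18.6e-6·2050·60.5 = 2.307 mm.
δ = δ_mech + δ_thermal = -0.713 mm.

-0.713 mm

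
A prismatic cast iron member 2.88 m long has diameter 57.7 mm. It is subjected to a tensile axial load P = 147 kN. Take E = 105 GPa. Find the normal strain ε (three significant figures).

5.35e-04

A = 2615 mm².
σ = N/A = 56.22 MPa; ε = σ/E = 56.22/105000 = 5.354e-04.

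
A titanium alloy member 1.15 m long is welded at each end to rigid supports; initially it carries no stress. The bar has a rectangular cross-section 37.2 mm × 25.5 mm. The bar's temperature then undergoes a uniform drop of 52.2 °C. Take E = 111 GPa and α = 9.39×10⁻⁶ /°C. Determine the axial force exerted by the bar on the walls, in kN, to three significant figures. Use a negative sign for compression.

Free thermal expansion αLΔT = 9.39e-6 · 1150 · -52.2 = -0.5637 mm.
The walls impose strain ε = −(-0.5637)/1150 = 4.9016e-04; σ = Eε = 111000 · 4.9016e-04 = 54.41 MPa.
Wall reaction R = σ·A = 54.41·948.6 = 51610 N = 51.61 kN.

51.6 kN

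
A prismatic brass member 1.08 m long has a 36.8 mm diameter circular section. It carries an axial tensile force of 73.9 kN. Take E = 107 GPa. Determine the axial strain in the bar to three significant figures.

A = 1064 mm².
σ = N/A = 69.48 MPa; ε = σ/E = 69.48/107000 = 6.493e-04.

6.49e-04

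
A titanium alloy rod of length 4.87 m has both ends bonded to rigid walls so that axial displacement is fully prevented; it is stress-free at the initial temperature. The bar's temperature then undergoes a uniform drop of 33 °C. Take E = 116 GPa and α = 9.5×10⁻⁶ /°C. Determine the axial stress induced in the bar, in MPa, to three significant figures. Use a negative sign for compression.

36.4 MPa

Free thermal expansion αLΔT = 9.5e-6 · 4870 · -33 = -1.527 mm.
The walls impose strain ε = −(-1.527)/4870 = 3.1350e-04; σ = Eε = 116000 · 3.1350e-04 = 36.37 MPa.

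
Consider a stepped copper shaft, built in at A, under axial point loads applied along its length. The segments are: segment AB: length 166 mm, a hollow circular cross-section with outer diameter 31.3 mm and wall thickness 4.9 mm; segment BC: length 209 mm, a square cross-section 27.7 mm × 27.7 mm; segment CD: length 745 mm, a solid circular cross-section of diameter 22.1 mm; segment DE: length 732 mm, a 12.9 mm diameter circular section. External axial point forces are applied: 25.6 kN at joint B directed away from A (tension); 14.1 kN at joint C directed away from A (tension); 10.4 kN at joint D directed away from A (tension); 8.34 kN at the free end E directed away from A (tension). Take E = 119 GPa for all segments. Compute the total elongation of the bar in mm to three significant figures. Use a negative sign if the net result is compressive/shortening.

Internal axial forces (sectioning from the free end, tension +): N_DE = 8.34 kN, N_CD = 18.74 kN, N_BC = 32.84 kN, N_AB = 58.44 kN.
A_AB = 406.4 mm².
A_BC = 767.3 mm².
A_CD = 383.6 mm².
A_DE = 130.7 mm².
δ_AB = 58440·166/(406.4·119000) = 0.2006 mm
δ_BC = 32840·209/(767.3·119000) = 0.07517 mm
δ_CD = 18740·745/(383.6·119000) = 0.3058 mm
δ_DE = 8340·732/(130.7·119000) = 0.3925 mm
δ = Σδ_i = 0.9741 mm.

0.974 mm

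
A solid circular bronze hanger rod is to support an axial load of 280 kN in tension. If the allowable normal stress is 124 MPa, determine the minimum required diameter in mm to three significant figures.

53.6 mm

Required area A ≥ P/σ_allow = 280000/124 = 2258 mm².
For a solid circular section, d ≥ √(4A/π) = 53.62 mm.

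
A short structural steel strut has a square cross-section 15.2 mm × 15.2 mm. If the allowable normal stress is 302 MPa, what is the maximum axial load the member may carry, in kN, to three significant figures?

69.8 kN

A = 231 mm².
P_max = σ_allow · A = 302 · 231 = 69770 N = 69.77 kN.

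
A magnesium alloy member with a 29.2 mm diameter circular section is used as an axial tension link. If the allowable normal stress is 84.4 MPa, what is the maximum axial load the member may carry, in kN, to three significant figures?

A = 669.7 mm².
P_max = σ_allow · A = 84.4 · 669.7 = 56520 N = 56.52 kN.

56.5 kN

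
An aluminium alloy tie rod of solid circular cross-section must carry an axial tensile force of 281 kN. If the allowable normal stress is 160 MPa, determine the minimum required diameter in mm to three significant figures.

Required area A ≥ P/σ_allow = 281000/160 = 1756 mm².
For a solid circular section, d ≥ √(4A/π) = 47.29 mm.

47.3 mm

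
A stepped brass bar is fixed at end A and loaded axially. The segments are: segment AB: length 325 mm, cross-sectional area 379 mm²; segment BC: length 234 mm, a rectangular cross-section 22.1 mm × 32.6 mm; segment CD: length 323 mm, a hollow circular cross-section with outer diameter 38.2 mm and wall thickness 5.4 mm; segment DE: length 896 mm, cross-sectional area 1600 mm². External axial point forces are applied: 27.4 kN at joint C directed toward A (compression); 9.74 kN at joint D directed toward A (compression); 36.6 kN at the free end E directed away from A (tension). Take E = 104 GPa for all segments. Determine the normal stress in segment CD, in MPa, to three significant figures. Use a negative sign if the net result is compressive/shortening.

48.3 MPa

Internal axial forces (sectioning from the free end, tension +): N_DE = 36.6 kN, N_CD = 26.86 kN, N_BC = -0.54 kN, N_AB = -0.54 kN.
A_CD = 556.4 mm².
σ_CD = N_CD/A_CD = 26860/556.4 = 48.27 MPa.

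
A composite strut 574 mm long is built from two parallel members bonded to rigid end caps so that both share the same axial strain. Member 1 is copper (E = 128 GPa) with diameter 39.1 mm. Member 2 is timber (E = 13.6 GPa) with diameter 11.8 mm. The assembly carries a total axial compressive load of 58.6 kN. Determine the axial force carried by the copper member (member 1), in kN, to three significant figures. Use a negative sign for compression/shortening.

-58.0 kN

A_1 = 1201 mm².
A_2 = 109.4 mm².
Equal strain + equilibrium ⇒ each member carries load in proportion to AE: A₁E₁ = 153700000 N, A₂E₂ = 1487000 N, ΣAE = 155200000 N.
F₁ = P·A₁E₁/ΣAE = -58600·153700000/155200000 = -58040 N.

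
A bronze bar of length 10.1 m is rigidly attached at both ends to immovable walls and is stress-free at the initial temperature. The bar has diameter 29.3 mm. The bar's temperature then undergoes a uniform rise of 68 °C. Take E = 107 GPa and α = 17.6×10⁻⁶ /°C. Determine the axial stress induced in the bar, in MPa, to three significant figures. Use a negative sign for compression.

Free thermal expansion αLΔT = 17.6e-6 · 10100 · 68 = 12.09 mm.
The walls impose strain ε = −(12.09)/10100 = -1.1968e-03; σ = Eε = 107000 · -1.1968e-03 = -128.1 MPa.

-128 MPa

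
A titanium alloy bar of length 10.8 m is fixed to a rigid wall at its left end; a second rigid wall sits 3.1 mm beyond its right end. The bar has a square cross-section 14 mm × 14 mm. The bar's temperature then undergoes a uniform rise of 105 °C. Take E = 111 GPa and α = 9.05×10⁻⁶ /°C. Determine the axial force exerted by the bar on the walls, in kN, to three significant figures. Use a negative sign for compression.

Free thermal expansion αLΔT = 9.05e-6 · 10800 · 105 = 10.26 mm.
The walls engage after the gap closes; constrained expansion = 10.26 − 3.1 = 7.163 mm.
The walls impose strain ε = −(7.163)/10800 = -6.6321e-04; σ = Eε = 111000 · -6.6321e-04 = -73.62 MPa.
Wall reaction R = σ·A = -73.62·196 = -14430 N = -14.43 kN.

-14.4 kN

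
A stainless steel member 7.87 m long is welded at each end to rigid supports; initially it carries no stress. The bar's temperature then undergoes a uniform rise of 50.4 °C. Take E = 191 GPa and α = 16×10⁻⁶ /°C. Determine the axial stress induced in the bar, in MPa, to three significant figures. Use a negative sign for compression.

-154 MPa

Free thermal expansion αLΔT = 16e-6 · 7870 · 50.4 = 6.346 mm.
The walls impose strain ε = −(6.346)/7870 = -8.0640e-04; σ = Eε = 191000 · -8.0640e-04 = -154 MPa.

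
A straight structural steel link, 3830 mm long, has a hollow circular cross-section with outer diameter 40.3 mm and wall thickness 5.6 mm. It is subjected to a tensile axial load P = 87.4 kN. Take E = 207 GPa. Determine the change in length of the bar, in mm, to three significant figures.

2.65 mm

A = 610.5 mm².
δ_mech = NL/(AE) = 87400·3830/(610.5·207000) = 2.649 mm.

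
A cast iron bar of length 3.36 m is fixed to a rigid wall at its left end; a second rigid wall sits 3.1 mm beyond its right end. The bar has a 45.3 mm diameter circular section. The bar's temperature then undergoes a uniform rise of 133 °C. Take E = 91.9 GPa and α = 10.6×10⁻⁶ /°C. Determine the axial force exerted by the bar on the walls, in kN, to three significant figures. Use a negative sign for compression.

Free thermal expansion αLΔT = 10.6e-6 · 3360 · 133 = 4.737 mm.
The walls engage after the gap closes; constrained expansion = 4.737 − 3.1 = 1.637 mm.
The walls impose strain ε = −(1.637)/3360 = -4.8718e-04; σ = Eε = 91900 · -4.8718e-04 = -44.77 MPa.
Wall reaction R = σ·A = -44.77·1612 = -72160 N = -72.16 kN.

-72.2 kN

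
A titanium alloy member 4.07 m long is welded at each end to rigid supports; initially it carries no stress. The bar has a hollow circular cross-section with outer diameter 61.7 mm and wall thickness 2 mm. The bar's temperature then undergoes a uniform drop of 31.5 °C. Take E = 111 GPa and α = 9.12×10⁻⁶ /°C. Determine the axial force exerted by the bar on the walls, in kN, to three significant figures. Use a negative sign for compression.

12.0 kN

Free thermal expansion αLΔT = 9.12e-6 · 4070 · -31.5 = -1.169 mm.
The walls impose strain ε = −(-1.169)/4070 = 2.8728e-04; σ = Eε = 111000 · 2.8728e-04 = 31.89 MPa.
Wall reaction R = σ·A = 31.89·375.1 = 11960 N = 11.96 kN.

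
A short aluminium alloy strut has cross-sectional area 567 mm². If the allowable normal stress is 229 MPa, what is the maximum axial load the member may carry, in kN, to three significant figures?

130 kN

P_max = σ_allow · A = 229 · 567 = 129800 N = 129.8 kN.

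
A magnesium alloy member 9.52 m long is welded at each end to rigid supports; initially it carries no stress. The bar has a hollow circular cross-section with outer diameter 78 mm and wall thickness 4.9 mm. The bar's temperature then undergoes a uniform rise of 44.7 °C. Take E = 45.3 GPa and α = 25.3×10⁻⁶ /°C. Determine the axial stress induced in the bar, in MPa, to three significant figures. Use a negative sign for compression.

Free thermal expansion αLΔT = 25.3e-6 · 9520 · 44.7 = 10.77 mm.
The walls impose strain ε = −(10.77)/9520 = -1.1309e-03; σ = Eε = 45300 · -1.1309e-03 = -51.23 MPa.

-51.2 MPa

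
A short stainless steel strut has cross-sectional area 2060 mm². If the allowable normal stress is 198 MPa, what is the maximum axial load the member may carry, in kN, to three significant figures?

P_max = σ_allow · A = 198 · 2060 = 407900 N = 407.9 kN.

408 kN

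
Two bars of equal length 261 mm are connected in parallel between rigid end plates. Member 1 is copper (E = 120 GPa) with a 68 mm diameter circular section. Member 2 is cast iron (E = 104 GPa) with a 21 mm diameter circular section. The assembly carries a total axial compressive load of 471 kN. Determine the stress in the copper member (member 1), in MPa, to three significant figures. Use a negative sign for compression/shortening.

-120 MPa

A_1 = 3632 mm².
A_2 = 346.4 mm².
Equal strain + equilibrium ⇒ each member carries load in proportion to AE: A₁E₁ = 435800000 N, A₂E₂ = 36020000 N, ΣAE = 471800000 N.
σ₁ = P·E₁/ΣAE = -471000·120000/471800000 = -119.8 MPa.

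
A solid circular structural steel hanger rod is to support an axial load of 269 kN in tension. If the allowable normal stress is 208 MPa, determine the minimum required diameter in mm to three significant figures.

40.6 mm

Required area A ≥ P/σ_allow = 269000/208 = 1293 mm².
For a solid circular section, d ≥ √(4A/π) = 40.58 mm.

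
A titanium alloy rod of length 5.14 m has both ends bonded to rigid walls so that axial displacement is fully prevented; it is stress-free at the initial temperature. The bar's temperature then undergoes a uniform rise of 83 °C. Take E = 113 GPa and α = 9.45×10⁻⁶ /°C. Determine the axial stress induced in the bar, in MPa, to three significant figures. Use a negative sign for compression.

-88.6 MPa

Free thermal expansion αLΔT = 9.45e-6 · 5140 · 83 = 4.032 mm.
The walls impose strain ε = −(4.032)/5140 = -7.8435e-04; σ = Eε = 113000 · -7.8435e-04 = -88.63 MPa.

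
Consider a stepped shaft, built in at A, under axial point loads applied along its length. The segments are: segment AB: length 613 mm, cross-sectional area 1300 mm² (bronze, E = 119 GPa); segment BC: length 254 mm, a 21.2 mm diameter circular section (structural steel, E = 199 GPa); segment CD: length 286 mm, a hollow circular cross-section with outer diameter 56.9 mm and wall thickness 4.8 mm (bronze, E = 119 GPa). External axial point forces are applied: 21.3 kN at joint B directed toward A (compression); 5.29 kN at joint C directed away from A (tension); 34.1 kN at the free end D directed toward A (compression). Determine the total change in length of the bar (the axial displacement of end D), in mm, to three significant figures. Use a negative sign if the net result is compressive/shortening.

Internal axial forces (sectioning from the free end, tension +): N_CD = -34.1 kN, N_BC = -28.81 kN, N_AB = -50.11 kN.
A_BC = 353 mm².
A_CD = 785.6 mm².
δ_AB = -50110·613/(1300·119000) = -0.1986 mm
δ_BC = -28810·254/(353·199000) = -0.1042 mm
δ_CD = -34100·286/(785.6·119000) = -0.1043 mm
δ = Σδ_i = -0.4071 mm.

-0.407 mm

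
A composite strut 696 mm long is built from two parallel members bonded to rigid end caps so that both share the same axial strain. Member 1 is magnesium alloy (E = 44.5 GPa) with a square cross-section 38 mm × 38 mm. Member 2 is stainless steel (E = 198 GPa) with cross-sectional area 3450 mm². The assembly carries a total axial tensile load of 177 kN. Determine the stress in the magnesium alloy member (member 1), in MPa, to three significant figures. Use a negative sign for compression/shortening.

A_1 = 1444 mm².
Equal strain + equilibrium ⇒ each member carries load in proportion to AE: A₁E₁ = 64260000 N, A₂E₂ = 683100000 N, ΣAE = 747400000 N.
σ₁ = P·E₁/ΣAE = 177000·44500/747400000 = 10.54 MPa.

10.5 MPa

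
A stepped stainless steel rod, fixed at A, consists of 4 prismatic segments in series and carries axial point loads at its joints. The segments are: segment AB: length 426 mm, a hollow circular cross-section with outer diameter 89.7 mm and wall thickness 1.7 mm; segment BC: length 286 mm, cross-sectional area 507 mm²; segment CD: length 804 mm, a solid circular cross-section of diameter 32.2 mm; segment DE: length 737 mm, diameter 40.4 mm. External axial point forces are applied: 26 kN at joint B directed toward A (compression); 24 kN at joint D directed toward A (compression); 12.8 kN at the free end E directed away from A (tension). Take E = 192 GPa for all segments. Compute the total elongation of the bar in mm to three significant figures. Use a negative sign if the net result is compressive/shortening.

-0.228 mm

Internal axial forces (sectioning from the free end, tension +): N_DE = 12.8 kN, N_CD = -11.2 kN, N_BC = -11.2 kN, N_AB = -37.2 kN.
A_AB = 470 mm².
A_CD = 814.3 mm².
A_DE = 1282 mm².
δ_AB = -37200·426/(470·192000) = -0.1756 mm
δ_BC = -11200·286/(507·192000) = -0.03291 mm
δ_CD = -11200·804/(814.3·192000) = -0.05759 mm
δ_DE = 12800·737/(1282·192000) = 0.03833 mm
δ = Σδ_i = -0.2278 mm.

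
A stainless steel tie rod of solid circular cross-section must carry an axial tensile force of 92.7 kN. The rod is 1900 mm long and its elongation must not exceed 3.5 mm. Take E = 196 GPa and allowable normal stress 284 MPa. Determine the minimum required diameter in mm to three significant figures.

20.4 mm

Required area A ≥ P/σ_allow = 92700/284 = 326.4 mm².
For a solid circular section, d ≥ √(4A/π) = 20.39 mm.
Elongation limit: A ≥ PL/(Eδ_allow) = 92700·1900/(196000·3.5) = 256.7 mm² ⇒ d ≥ 18.08 mm.
The stress limit governs.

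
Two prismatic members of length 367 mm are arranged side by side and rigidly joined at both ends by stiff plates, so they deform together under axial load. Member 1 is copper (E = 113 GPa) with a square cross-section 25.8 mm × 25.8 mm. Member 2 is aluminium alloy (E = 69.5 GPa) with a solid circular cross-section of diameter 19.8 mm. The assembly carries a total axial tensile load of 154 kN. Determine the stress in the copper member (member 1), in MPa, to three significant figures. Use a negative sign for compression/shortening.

A_1 = 665.6 mm².
A_2 = 307.9 mm².
Equal strain + equilibrium ⇒ each member carries load in proportion to AE: A₁E₁ = 75220000 N, A₂E₂ = 21400000 N, ΣAE = 96620000 N.
σ₁ = P·E₁/ΣAE = 154000·113000/96620000 = 180.1 MPa.

180 MPa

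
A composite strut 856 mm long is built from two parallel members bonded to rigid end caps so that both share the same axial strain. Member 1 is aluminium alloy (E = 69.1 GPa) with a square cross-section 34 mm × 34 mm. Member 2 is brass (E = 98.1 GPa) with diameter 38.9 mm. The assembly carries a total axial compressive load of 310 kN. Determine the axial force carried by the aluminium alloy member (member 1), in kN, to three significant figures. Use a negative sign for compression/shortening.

A_1 = 1156 mm².
A_2 = 1188 mm².
Equal strain + equilibrium ⇒ each member carries load in proportion to AE: A₁E₁ = 79880000 N, A₂E₂ = 116600000 N, ΣAE = 196500000 N.
F₁ = P·A₁E₁/ΣAE = -310000·79880000/196500000 = -126000 N.

-126 kN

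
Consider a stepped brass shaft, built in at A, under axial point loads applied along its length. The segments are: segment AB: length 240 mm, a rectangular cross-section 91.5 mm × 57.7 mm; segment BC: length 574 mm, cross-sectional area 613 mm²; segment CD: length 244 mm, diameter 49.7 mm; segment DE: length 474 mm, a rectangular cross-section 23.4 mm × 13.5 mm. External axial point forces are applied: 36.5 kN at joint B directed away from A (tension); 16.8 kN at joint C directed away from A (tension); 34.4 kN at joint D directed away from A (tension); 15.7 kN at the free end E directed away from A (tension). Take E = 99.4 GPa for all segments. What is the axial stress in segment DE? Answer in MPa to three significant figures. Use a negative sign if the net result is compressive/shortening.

Internal axial forces (sectioning from the free end, tension +): N_DE = 15.7 kN, N_CD = 50.1 kN, N_BC = 66.9 kN, N_AB = 103.4 kN.
A_DE = 315.9 mm².
σ_DE = N_DE/A_DE = 15700/315.9 = 49.7 MPa.

49.7 MPa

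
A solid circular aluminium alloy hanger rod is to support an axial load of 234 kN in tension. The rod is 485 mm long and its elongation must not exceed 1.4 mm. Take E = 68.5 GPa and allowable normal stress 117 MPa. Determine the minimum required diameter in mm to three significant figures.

Required area A ≥ P/σ_allow = 234000/117 = 2000 mm².
For a solid circular section, d ≥ √(4A/π) = 50.46 mm.
Elongation limit: A ≥ PL/(Eδ_allow) = 234000·485/(68500·1.4) = 1183 mm² ⇒ d ≥ 38.82 mm.
The stress limit governs.

50.5 mm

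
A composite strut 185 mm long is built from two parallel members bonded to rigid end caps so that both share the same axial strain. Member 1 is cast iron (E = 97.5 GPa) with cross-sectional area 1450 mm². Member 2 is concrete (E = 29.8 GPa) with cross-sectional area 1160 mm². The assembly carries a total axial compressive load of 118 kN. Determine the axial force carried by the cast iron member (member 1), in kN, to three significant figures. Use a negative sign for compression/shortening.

Equal strain + equilibrium ⇒ each member carries load in proportion to AE: A₁E₁ = 141400000 N, A₂E₂ = 34570000 N, ΣAE = 175900000 N.
F₁ = P·A₁E₁/ΣAE = -118000·141400000/175900000 = -94820 N.

-94.8 kN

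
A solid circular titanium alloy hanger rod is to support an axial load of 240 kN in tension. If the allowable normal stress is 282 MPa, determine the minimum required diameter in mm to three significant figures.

Required area A ≥ P/σ_allow = 240000/282 = 851.1 mm².
For a solid circular section, d ≥ √(4A/π) = 32.92 mm.

32.9 mm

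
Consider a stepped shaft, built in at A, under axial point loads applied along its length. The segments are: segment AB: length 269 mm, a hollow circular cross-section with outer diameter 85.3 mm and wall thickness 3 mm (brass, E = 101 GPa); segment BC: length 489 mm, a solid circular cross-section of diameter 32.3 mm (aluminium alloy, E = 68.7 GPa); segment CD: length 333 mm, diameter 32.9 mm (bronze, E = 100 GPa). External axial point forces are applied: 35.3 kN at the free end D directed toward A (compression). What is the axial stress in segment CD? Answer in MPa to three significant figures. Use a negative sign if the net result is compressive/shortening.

-41.5 MPa

Internal axial forces (sectioning from the free end, tension +): N_CD = -35.3 kN, N_BC = -35.3 kN, N_AB = -35.3 kN.
A_CD = 850.1 mm².
σ_CD = N_CD/A_CD = -35300/850.1 = -41.52 MPa.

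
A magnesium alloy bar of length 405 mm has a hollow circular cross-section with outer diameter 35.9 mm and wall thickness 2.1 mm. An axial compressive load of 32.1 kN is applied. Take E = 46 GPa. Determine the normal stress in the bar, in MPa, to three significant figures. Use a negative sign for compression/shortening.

A = 223 mm².
σ = N/A = -32100/223 = -144 MPa.

-144 MPa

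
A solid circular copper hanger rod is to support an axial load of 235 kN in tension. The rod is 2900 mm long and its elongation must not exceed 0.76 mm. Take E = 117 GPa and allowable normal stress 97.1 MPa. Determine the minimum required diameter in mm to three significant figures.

Required area A ≥ P/σ_allow = 235000/97.1 = 2420 mm².
For a solid circular section, d ≥ √(4A/π) = 55.51 mm.
Elongation limit: A ≥ PL/(Eδ_allow) = 235000·2900/(117000·0.76) = 7664 mm² ⇒ d ≥ 98.78 mm.
The elongation limit governs.

98.8 mm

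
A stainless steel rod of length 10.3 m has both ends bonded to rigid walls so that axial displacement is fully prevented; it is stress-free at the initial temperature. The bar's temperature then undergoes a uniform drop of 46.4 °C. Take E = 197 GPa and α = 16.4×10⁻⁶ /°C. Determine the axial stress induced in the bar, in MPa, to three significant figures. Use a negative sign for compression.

150 MPa

Free thermal expansion αLΔT = 16.4e-6 · 10300 · -46.4 = -7.838 mm.
The walls impose strain ε = −(-7.838)/10300 = 7.6096e-04; σ = Eε = 197000 · 7.6096e-04 = 149.9 MPa.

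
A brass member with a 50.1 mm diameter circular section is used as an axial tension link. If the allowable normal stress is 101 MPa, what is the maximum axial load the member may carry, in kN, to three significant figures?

199 kN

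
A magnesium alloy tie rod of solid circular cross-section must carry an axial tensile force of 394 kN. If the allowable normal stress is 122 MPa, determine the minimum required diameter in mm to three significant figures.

64.1 mm

Required area A ≥ P/σ_allow = 394000/122 = 3230 mm².
For a solid circular section, d ≥ √(4A/π) = 64.12 mm.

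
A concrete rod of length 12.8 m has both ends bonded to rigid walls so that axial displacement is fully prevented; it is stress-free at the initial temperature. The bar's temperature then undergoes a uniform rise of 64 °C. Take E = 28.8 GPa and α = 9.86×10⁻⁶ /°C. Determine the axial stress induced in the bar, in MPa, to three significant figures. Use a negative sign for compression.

-18.2 MPa

Free thermal expansion αLΔT = 9.86e-6 · 12800 · 64 = 8.077 mm.
The walls impose strain ε = −(8.077)/12800 = -6.3104e-04; σ = Eε = 28800 · -6.3104e-04 = -18.17 MPa.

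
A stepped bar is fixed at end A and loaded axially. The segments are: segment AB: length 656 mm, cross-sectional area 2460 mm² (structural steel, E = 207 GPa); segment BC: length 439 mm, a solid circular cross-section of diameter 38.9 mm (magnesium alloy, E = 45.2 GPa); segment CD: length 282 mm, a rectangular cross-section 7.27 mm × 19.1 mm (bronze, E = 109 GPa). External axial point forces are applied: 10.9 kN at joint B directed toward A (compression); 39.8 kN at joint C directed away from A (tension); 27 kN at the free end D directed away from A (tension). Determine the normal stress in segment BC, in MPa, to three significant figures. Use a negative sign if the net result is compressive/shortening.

56.2 MPa

Internal axial forces (sectioning from the free end, tension +): N_CD = 27 kN, N_BC = 66.8 kN, N_AB = 55.9 kN.
A_BC = 1188 mm².
σ_BC = N_BC/A_BC = 66800/1188 = 56.21 MPa.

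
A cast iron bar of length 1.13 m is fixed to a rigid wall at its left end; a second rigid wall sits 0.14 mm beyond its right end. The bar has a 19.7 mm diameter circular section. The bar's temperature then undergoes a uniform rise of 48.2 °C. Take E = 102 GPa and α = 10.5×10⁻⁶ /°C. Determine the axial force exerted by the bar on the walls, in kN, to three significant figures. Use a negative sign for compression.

Free thermal expansion αLΔT = 10.5e-6 · 1130 · 48.2 = 0.5719 mm.
The walls engage after the gap closes; constrained expansion = 0.5719 − 0.14 = 0.4319 mm.
The walls impose strain ε = −(0.4319)/1130 = -3.8221e-04; σ = Eε = 102000 · -3.8221e-04 = -38.99 MPa.
Wall reaction R = σ·A = -38.99·304.8 = -11880 N = -11.88 kN.

-11.9 kN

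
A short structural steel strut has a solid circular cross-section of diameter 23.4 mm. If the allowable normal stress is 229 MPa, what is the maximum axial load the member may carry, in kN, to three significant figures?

98.5 kN

A = 430.1 mm².
P_max = σ_allow · A = 229 · 430.1 = 98480 N = 98.48 kN.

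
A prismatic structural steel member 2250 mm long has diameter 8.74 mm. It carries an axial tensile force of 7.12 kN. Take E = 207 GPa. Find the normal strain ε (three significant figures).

A = 59.99 mm².
σ = N/A = 118.7 MPa; ε = σ/E = 118.7/207000 = 5.733e-04.

5.73e-04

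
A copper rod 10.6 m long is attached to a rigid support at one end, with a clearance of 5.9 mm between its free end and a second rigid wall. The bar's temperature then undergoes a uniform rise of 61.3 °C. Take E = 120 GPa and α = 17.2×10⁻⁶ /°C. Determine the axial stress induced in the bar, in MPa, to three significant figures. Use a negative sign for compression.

-59.7 MPa

Free thermal expansion αLΔT = 17.2e-6 · 10600 · 61.3 = 11.18 mm.
The walls engage after the gap closes; constrained expansion = 11.18 − 5.9 = 5.276 mm.
The walls impose strain ε = −(5.276)/10600 = -4.9776e-04; σ = Eε = 120000 · -4.9776e-04 = -59.73 MPa.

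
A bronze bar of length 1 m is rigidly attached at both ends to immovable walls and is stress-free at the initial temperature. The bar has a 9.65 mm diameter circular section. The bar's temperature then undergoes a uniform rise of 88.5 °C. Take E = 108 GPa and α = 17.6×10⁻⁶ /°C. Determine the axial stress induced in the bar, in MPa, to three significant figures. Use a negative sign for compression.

-168 MPa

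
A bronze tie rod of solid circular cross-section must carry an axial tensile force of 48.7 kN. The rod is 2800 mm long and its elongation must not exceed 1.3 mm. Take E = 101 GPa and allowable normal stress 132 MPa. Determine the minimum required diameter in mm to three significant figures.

Required area A ≥ P/σ_allow = 48700/132 = 368.9 mm².
For a solid circular section, d ≥ √(4A/π) = 21.67 mm.
Elongation limit: A ≥ PL/(Eδ_allow) = 48700·2800/(101000·1.3) = 1039 mm² ⇒ d ≥ 36.36 mm.
The elongation limit governs.

36.4 mm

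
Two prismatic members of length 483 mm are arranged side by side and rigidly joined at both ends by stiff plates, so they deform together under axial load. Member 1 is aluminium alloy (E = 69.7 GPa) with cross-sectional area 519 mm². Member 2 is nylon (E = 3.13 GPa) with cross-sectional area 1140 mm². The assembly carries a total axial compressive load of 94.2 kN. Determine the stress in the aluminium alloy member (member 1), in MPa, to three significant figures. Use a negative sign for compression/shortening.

-165 MPa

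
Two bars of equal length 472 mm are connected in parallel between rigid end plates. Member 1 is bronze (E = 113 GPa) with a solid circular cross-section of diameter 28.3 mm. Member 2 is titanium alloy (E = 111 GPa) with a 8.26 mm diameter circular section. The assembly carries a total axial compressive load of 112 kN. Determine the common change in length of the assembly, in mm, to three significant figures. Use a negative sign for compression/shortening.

A_1 = 629 mm².
A_2 = 53.59 mm².
Equal strain + equilibrium ⇒ each member carries load in proportion to AE: A₁E₁ = 71080000 N, A₂E₂ = 5948000 N, ΣAE = 77030000 N.
δ = PL/ΣAE = -112000·472/77030000 = -0.6863 mm.

-0.686 mm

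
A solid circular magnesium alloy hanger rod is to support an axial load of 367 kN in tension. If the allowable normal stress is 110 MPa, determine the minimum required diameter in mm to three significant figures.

Required area A ≥ P/σ_allow = 367000/110 = 3336 mm².
For a solid circular section, d ≥ √(4A/π) = 65.18 mm.

65.2 mm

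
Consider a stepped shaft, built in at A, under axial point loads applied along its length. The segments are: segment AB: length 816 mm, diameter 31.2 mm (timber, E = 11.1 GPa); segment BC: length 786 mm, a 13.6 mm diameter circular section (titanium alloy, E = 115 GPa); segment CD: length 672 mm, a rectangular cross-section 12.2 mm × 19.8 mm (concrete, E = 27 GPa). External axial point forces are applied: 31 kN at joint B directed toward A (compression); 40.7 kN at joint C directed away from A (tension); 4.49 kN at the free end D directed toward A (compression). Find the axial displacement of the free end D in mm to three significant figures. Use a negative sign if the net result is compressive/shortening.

Internal axial forces (sectioning from the free end, tension +): N_CD = -4.49 kN, N_BC = 36.21 kN, N_AB = 5.21 kN.
A_AB = 764.5 mm².
A_BC = 145.3 mm².
A_CD = 241.6 mm².
δ_AB = 5210·816/(764.5·11100) = 0.501 mm
δ_BC = 36210·786/(145.3·115000) = 1.704 mm
δ_CD = -4490·672/(241.6·27000) = -0.4626 mm
δ = Σδ_i = 1.742 mm.

1.74 mm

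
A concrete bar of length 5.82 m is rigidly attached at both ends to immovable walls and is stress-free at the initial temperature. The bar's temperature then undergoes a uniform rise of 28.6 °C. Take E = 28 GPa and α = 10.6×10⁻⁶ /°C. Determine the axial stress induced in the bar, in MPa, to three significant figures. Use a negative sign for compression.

-8.49 MPa

Free thermal expansion αLΔT = 10.6e-6 · 5820 · 28.6 = 1.764 mm.
The walls impose strain ε = −(1.764)/5820 = -3.0316e-04; σ = Eε = 28000 · -3.0316e-04 = -8.488 MPa.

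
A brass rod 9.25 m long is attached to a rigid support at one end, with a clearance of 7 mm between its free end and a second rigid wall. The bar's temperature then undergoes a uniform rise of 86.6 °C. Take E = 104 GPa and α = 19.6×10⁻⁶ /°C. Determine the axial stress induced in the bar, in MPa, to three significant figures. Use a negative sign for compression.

-97.8 MPa

Free thermal expansion αLΔT = 19.6e-6 · 9250 · 86.6 = 15.7 mm.
The walls engage after the gap closes; constrained expansion = 15.7 − 7 = 8.701 mm.
The walls impose strain ε = −(8.701)/9250 = -9.4060e-04; σ = Eε = 104000 · -9.4060e-04 = -97.82 MPa.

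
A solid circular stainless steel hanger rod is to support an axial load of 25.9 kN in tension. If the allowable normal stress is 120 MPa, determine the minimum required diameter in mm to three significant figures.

Required area A ≥ P/σ_allow = 25900/120 = 215.8 mm².
For a solid circular section, d ≥ √(4A/π) = 16.58 mm.

16.6 mm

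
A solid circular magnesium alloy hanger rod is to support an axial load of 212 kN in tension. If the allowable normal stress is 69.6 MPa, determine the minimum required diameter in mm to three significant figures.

62.3 mm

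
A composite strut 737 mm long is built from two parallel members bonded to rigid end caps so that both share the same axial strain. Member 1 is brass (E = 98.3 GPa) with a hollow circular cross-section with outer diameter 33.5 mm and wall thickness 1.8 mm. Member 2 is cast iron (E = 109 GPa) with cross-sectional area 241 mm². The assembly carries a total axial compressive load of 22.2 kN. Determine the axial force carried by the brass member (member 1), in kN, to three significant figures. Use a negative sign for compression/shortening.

A_1 = 179.3 mm².
Equal strain + equilibrium ⇒ each member carries load in proportion to AE: A₁E₁ = 17620000 N, A₂E₂ = 26270000 N, ΣAE = 43890000 N.
F₁ = P·A₁E₁/ΣAE = -22200·17620000/43890000 = -8913 N.

-8.91 kN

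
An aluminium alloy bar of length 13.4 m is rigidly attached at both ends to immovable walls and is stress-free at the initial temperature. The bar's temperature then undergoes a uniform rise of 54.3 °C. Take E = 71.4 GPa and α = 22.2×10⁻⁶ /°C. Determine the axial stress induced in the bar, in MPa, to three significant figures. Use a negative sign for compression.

-86.1 MPa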